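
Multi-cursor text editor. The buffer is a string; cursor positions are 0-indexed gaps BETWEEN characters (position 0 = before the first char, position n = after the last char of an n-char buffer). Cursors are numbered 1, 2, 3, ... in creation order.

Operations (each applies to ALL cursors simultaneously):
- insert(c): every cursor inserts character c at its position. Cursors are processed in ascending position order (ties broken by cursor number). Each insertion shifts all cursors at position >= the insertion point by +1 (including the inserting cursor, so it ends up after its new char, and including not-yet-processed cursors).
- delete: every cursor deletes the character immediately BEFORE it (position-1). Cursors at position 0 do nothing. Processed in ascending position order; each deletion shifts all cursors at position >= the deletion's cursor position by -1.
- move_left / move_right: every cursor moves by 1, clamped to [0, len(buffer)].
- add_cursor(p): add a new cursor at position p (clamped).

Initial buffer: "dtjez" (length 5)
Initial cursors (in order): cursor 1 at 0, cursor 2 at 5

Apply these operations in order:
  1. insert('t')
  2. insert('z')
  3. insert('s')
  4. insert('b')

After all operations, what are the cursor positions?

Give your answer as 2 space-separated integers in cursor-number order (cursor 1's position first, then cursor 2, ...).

After op 1 (insert('t')): buffer="tdtjezt" (len 7), cursors c1@1 c2@7, authorship 1.....2
After op 2 (insert('z')): buffer="tzdtjeztz" (len 9), cursors c1@2 c2@9, authorship 11.....22
After op 3 (insert('s')): buffer="tzsdtjeztzs" (len 11), cursors c1@3 c2@11, authorship 111.....222
After op 4 (insert('b')): buffer="tzsbdtjeztzsb" (len 13), cursors c1@4 c2@13, authorship 1111.....2222

Answer: 4 13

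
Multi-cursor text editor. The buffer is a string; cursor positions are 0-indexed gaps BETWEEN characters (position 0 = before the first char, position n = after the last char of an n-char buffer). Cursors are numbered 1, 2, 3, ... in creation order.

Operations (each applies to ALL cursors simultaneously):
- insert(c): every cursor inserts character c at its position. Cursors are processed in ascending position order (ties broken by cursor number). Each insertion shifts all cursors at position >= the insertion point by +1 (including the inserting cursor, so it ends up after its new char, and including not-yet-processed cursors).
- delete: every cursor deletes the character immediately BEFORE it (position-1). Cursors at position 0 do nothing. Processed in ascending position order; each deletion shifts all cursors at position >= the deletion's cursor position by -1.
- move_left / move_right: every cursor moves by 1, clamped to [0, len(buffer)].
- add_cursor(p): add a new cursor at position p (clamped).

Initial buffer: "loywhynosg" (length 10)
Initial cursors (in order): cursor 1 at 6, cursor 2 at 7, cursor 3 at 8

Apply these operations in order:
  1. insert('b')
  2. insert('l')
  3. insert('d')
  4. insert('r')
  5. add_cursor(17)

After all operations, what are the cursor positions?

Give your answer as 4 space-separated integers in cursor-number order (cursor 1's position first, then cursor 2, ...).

After op 1 (insert('b')): buffer="loywhybnbobsg" (len 13), cursors c1@7 c2@9 c3@11, authorship ......1.2.3..
After op 2 (insert('l')): buffer="loywhyblnbloblsg" (len 16), cursors c1@8 c2@11 c3@14, authorship ......11.22.33..
After op 3 (insert('d')): buffer="loywhybldnbldobldsg" (len 19), cursors c1@9 c2@13 c3@17, authorship ......111.222.333..
After op 4 (insert('r')): buffer="loywhybldrnbldrobldrsg" (len 22), cursors c1@10 c2@15 c3@20, authorship ......1111.2222.3333..
After op 5 (add_cursor(17)): buffer="loywhybldrnbldrobldrsg" (len 22), cursors c1@10 c2@15 c4@17 c3@20, authorship ......1111.2222.3333..

Answer: 10 15 20 17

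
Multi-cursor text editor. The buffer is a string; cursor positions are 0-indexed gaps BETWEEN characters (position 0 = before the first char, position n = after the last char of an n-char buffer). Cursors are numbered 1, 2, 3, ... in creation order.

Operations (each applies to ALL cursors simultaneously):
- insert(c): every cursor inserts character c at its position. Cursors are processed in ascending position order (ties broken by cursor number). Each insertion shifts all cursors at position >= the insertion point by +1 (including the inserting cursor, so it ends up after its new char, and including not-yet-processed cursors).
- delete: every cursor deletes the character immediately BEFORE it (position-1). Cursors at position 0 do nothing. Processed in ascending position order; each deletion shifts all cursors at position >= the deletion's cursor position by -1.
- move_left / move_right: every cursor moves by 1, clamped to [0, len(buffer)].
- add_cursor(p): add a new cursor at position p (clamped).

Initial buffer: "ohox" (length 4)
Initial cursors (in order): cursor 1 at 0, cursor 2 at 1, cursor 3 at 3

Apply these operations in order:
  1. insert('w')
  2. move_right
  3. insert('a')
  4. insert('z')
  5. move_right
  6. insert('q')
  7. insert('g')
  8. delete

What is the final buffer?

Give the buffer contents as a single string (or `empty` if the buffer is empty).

After op 1 (insert('w')): buffer="wowhowx" (len 7), cursors c1@1 c2@3 c3@6, authorship 1.2..3.
After op 2 (move_right): buffer="wowhowx" (len 7), cursors c1@2 c2@4 c3@7, authorship 1.2..3.
After op 3 (insert('a')): buffer="woawhaowxa" (len 10), cursors c1@3 c2@6 c3@10, authorship 1.12.2.3.3
After op 4 (insert('z')): buffer="woazwhazowxaz" (len 13), cursors c1@4 c2@8 c3@13, authorship 1.112.22.3.33
After op 5 (move_right): buffer="woazwhazowxaz" (len 13), cursors c1@5 c2@9 c3@13, authorship 1.112.22.3.33
After op 6 (insert('q')): buffer="woazwqhazoqwxazq" (len 16), cursors c1@6 c2@11 c3@16, authorship 1.1121.22.23.333
After op 7 (insert('g')): buffer="woazwqghazoqgwxazqg" (len 19), cursors c1@7 c2@13 c3@19, authorship 1.11211.22.223.3333
After op 8 (delete): buffer="woazwqhazoqwxazq" (len 16), cursors c1@6 c2@11 c3@16, authorship 1.1121.22.23.333

Answer: woazwqhazoqwxazq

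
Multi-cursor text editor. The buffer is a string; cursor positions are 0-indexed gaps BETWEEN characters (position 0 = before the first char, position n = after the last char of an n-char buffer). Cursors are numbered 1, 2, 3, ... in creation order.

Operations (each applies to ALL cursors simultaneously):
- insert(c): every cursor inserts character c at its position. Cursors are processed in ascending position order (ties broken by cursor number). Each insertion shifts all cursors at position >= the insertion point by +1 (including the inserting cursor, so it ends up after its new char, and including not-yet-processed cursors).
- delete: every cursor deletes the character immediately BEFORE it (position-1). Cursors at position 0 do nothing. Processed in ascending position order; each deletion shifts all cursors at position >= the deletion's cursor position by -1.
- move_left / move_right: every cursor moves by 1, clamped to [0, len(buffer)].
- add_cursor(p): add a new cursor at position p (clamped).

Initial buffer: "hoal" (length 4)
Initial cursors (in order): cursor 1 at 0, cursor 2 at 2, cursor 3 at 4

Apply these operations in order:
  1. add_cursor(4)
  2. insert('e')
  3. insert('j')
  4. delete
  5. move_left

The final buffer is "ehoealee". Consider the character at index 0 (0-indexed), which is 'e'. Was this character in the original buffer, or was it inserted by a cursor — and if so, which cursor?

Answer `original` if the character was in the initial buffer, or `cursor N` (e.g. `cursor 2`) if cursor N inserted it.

Answer: cursor 1

Derivation:
After op 1 (add_cursor(4)): buffer="hoal" (len 4), cursors c1@0 c2@2 c3@4 c4@4, authorship ....
After op 2 (insert('e')): buffer="ehoealee" (len 8), cursors c1@1 c2@4 c3@8 c4@8, authorship 1..2..34
After op 3 (insert('j')): buffer="ejhoejaleejj" (len 12), cursors c1@2 c2@6 c3@12 c4@12, authorship 11..22..3434
After op 4 (delete): buffer="ehoealee" (len 8), cursors c1@1 c2@4 c3@8 c4@8, authorship 1..2..34
After op 5 (move_left): buffer="ehoealee" (len 8), cursors c1@0 c2@3 c3@7 c4@7, authorship 1..2..34
Authorship (.=original, N=cursor N): 1 . . 2 . . 3 4
Index 0: author = 1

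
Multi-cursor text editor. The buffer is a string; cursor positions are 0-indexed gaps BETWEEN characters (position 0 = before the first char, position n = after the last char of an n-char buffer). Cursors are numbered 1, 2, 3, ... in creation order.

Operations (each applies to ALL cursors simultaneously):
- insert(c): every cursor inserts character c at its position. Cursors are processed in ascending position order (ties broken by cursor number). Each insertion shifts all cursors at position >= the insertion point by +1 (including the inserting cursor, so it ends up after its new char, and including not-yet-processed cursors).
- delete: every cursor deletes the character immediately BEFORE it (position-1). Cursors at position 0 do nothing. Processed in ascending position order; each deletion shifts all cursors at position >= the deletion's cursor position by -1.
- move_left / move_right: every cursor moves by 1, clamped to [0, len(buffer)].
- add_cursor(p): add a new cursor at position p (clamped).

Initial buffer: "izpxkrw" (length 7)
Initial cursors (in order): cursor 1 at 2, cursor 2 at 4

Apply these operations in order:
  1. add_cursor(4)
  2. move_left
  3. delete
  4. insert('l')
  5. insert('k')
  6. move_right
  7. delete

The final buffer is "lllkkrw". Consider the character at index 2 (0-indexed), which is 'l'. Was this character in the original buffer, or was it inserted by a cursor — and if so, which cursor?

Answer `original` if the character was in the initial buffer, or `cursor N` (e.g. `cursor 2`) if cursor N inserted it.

Answer: cursor 3

Derivation:
After op 1 (add_cursor(4)): buffer="izpxkrw" (len 7), cursors c1@2 c2@4 c3@4, authorship .......
After op 2 (move_left): buffer="izpxkrw" (len 7), cursors c1@1 c2@3 c3@3, authorship .......
After op 3 (delete): buffer="xkrw" (len 4), cursors c1@0 c2@0 c3@0, authorship ....
After op 4 (insert('l')): buffer="lllxkrw" (len 7), cursors c1@3 c2@3 c3@3, authorship 123....
After op 5 (insert('k')): buffer="lllkkkxkrw" (len 10), cursors c1@6 c2@6 c3@6, authorship 123123....
After op 6 (move_right): buffer="lllkkkxkrw" (len 10), cursors c1@7 c2@7 c3@7, authorship 123123....
After op 7 (delete): buffer="lllkkrw" (len 7), cursors c1@4 c2@4 c3@4, authorship 1231...
Authorship (.=original, N=cursor N): 1 2 3 1 . . .
Index 2: author = 3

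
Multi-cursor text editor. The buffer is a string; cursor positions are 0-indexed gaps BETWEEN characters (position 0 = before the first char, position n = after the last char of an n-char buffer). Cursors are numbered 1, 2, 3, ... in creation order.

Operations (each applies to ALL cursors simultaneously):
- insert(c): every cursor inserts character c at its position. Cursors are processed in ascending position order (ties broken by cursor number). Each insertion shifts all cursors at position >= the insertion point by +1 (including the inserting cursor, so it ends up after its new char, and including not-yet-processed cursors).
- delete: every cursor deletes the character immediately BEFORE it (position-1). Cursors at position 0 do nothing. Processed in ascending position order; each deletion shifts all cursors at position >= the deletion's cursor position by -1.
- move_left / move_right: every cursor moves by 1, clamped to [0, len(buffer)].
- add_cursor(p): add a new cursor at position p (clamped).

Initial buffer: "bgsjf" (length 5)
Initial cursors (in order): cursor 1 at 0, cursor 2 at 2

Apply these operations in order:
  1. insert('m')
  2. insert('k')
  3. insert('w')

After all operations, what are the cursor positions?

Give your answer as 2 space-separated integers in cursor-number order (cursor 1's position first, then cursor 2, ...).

After op 1 (insert('m')): buffer="mbgmsjf" (len 7), cursors c1@1 c2@4, authorship 1..2...
After op 2 (insert('k')): buffer="mkbgmksjf" (len 9), cursors c1@2 c2@6, authorship 11..22...
After op 3 (insert('w')): buffer="mkwbgmkwsjf" (len 11), cursors c1@3 c2@8, authorship 111..222...

Answer: 3 8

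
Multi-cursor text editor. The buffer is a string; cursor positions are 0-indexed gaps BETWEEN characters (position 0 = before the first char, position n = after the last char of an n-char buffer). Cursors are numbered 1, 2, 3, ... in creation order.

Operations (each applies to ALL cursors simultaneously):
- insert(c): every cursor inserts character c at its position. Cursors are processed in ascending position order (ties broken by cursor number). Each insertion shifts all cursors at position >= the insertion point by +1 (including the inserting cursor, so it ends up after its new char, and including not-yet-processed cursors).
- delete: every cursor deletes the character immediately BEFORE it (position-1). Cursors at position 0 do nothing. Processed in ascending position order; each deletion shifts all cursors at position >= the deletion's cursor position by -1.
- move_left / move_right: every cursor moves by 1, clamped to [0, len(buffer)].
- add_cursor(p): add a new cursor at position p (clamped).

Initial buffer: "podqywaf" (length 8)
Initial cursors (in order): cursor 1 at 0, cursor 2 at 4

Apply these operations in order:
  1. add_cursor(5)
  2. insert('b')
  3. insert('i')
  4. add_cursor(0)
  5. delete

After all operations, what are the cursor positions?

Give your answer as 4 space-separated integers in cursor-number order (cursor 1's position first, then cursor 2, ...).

After op 1 (add_cursor(5)): buffer="podqywaf" (len 8), cursors c1@0 c2@4 c3@5, authorship ........
After op 2 (insert('b')): buffer="bpodqbybwaf" (len 11), cursors c1@1 c2@6 c3@8, authorship 1....2.3...
After op 3 (insert('i')): buffer="bipodqbiybiwaf" (len 14), cursors c1@2 c2@8 c3@11, authorship 11....22.33...
After op 4 (add_cursor(0)): buffer="bipodqbiybiwaf" (len 14), cursors c4@0 c1@2 c2@8 c3@11, authorship 11....22.33...
After op 5 (delete): buffer="bpodqbybwaf" (len 11), cursors c4@0 c1@1 c2@6 c3@8, authorship 1....2.3...

Answer: 1 6 8 0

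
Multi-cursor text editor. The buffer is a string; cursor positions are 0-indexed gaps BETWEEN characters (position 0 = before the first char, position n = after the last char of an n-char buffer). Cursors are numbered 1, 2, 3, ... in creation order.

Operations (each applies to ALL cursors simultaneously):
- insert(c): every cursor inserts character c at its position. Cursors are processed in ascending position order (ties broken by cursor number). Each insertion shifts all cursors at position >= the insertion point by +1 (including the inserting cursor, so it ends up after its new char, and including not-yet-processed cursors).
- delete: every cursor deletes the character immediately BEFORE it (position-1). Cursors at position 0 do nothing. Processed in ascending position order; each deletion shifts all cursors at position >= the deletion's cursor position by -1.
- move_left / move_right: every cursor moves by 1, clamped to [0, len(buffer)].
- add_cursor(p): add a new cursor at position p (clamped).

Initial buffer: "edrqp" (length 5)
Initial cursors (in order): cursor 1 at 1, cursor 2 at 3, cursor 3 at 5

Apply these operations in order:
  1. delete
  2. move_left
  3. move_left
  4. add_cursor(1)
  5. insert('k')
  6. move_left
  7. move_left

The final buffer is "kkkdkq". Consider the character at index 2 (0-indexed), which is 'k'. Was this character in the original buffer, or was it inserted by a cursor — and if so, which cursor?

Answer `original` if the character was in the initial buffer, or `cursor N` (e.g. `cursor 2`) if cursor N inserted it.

Answer: cursor 3

Derivation:
After op 1 (delete): buffer="dq" (len 2), cursors c1@0 c2@1 c3@2, authorship ..
After op 2 (move_left): buffer="dq" (len 2), cursors c1@0 c2@0 c3@1, authorship ..
After op 3 (move_left): buffer="dq" (len 2), cursors c1@0 c2@0 c3@0, authorship ..
After op 4 (add_cursor(1)): buffer="dq" (len 2), cursors c1@0 c2@0 c3@0 c4@1, authorship ..
After op 5 (insert('k')): buffer="kkkdkq" (len 6), cursors c1@3 c2@3 c3@3 c4@5, authorship 123.4.
After op 6 (move_left): buffer="kkkdkq" (len 6), cursors c1@2 c2@2 c3@2 c4@4, authorship 123.4.
After op 7 (move_left): buffer="kkkdkq" (len 6), cursors c1@1 c2@1 c3@1 c4@3, authorship 123.4.
Authorship (.=original, N=cursor N): 1 2 3 . 4 .
Index 2: author = 3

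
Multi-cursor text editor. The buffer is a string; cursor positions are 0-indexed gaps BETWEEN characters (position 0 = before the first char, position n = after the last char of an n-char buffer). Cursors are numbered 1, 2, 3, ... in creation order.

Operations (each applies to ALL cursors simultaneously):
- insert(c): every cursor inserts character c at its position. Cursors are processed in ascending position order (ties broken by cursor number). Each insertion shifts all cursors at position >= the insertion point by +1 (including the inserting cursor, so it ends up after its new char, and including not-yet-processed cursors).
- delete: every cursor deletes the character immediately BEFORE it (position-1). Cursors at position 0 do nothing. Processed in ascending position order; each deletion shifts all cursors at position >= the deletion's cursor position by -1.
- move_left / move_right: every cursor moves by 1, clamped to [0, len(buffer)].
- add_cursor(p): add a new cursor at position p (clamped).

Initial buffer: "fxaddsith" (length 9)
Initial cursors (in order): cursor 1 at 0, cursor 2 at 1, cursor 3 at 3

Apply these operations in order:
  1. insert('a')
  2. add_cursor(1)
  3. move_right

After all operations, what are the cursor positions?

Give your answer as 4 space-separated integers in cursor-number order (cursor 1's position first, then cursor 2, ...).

Answer: 2 4 7 2

Derivation:
After op 1 (insert('a')): buffer="afaxaaddsith" (len 12), cursors c1@1 c2@3 c3@6, authorship 1.2..3......
After op 2 (add_cursor(1)): buffer="afaxaaddsith" (len 12), cursors c1@1 c4@1 c2@3 c3@6, authorship 1.2..3......
After op 3 (move_right): buffer="afaxaaddsith" (len 12), cursors c1@2 c4@2 c2@4 c3@7, authorship 1.2..3......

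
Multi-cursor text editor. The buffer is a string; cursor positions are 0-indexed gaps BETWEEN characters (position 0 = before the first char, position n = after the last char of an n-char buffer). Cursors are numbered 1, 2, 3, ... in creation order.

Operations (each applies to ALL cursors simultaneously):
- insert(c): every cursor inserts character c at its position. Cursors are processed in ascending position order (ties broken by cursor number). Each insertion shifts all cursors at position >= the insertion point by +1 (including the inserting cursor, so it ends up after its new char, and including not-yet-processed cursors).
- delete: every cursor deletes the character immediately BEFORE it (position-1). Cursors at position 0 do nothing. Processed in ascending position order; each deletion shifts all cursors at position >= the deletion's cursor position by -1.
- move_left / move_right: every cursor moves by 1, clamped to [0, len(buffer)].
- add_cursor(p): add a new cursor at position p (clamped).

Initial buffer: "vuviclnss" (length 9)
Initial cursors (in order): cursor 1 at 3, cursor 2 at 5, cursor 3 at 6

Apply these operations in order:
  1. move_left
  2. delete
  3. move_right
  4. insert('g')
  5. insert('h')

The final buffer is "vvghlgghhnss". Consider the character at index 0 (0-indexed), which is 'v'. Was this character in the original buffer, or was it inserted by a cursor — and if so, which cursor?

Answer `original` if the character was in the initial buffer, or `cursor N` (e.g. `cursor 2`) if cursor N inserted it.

Answer: original

Derivation:
After op 1 (move_left): buffer="vuviclnss" (len 9), cursors c1@2 c2@4 c3@5, authorship .........
After op 2 (delete): buffer="vvlnss" (len 6), cursors c1@1 c2@2 c3@2, authorship ......
After op 3 (move_right): buffer="vvlnss" (len 6), cursors c1@2 c2@3 c3@3, authorship ......
After op 4 (insert('g')): buffer="vvglggnss" (len 9), cursors c1@3 c2@6 c3@6, authorship ..1.23...
After op 5 (insert('h')): buffer="vvghlgghhnss" (len 12), cursors c1@4 c2@9 c3@9, authorship ..11.2323...
Authorship (.=original, N=cursor N): . . 1 1 . 2 3 2 3 . . .
Index 0: author = original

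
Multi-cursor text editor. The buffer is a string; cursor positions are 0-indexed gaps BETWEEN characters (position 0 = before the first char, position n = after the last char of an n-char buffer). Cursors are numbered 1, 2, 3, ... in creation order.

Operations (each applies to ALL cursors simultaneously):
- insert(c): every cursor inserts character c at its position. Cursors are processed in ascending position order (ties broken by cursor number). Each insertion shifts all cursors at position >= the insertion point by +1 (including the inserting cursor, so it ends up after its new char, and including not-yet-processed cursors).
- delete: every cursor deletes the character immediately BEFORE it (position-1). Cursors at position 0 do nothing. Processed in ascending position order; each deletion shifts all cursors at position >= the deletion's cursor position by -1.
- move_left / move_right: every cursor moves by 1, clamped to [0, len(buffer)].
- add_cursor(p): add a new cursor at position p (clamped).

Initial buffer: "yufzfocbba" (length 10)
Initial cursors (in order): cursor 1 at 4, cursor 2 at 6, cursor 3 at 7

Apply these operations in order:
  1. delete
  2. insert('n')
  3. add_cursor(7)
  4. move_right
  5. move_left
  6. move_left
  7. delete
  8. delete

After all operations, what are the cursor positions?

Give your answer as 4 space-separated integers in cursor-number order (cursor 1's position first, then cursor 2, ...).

Answer: 0 0 0 0

Derivation:
After op 1 (delete): buffer="yuffbba" (len 7), cursors c1@3 c2@4 c3@4, authorship .......
After op 2 (insert('n')): buffer="yufnfnnbba" (len 10), cursors c1@4 c2@7 c3@7, authorship ...1.23...
After op 3 (add_cursor(7)): buffer="yufnfnnbba" (len 10), cursors c1@4 c2@7 c3@7 c4@7, authorship ...1.23...
After op 4 (move_right): buffer="yufnfnnbba" (len 10), cursors c1@5 c2@8 c3@8 c4@8, authorship ...1.23...
After op 5 (move_left): buffer="yufnfnnbba" (len 10), cursors c1@4 c2@7 c3@7 c4@7, authorship ...1.23...
After op 6 (move_left): buffer="yufnfnnbba" (len 10), cursors c1@3 c2@6 c3@6 c4@6, authorship ...1.23...
After op 7 (delete): buffer="yunbba" (len 6), cursors c1@2 c2@2 c3@2 c4@2, authorship ..3...
After op 8 (delete): buffer="nbba" (len 4), cursors c1@0 c2@0 c3@0 c4@0, authorship 3...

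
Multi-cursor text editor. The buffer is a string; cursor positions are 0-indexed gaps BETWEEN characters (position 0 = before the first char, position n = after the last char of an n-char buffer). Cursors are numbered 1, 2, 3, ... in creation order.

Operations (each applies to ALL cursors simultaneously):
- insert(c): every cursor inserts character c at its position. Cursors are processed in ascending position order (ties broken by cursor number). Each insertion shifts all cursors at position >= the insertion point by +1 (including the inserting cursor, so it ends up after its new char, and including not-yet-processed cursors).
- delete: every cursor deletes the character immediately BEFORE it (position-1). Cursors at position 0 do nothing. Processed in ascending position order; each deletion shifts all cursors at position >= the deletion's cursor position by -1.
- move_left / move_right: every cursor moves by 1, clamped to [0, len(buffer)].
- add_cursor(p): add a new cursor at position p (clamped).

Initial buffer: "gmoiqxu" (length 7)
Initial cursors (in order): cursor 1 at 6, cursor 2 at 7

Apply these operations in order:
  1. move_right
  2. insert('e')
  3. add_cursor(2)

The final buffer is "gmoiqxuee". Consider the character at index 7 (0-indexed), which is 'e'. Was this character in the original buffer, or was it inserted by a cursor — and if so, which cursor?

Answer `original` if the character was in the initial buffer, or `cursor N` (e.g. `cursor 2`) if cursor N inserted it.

After op 1 (move_right): buffer="gmoiqxu" (len 7), cursors c1@7 c2@7, authorship .......
After op 2 (insert('e')): buffer="gmoiqxuee" (len 9), cursors c1@9 c2@9, authorship .......12
After op 3 (add_cursor(2)): buffer="gmoiqxuee" (len 9), cursors c3@2 c1@9 c2@9, authorship .......12
Authorship (.=original, N=cursor N): . . . . . . . 1 2
Index 7: author = 1

Answer: cursor 1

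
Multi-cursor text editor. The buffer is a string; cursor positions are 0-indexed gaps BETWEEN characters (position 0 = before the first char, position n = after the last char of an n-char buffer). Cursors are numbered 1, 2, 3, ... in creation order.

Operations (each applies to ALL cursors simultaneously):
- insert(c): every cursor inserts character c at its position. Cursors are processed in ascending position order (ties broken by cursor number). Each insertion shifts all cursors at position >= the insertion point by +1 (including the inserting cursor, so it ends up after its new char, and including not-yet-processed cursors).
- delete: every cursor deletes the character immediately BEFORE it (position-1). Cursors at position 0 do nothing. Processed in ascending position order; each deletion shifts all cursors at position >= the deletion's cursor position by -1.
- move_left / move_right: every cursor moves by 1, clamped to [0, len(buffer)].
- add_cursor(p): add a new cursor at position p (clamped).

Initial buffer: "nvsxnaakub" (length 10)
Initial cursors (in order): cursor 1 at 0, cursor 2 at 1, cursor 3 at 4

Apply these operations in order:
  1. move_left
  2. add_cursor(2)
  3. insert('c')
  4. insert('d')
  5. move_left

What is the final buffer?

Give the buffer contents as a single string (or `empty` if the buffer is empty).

Answer: ccddnvcdscdxnaakub

Derivation:
After op 1 (move_left): buffer="nvsxnaakub" (len 10), cursors c1@0 c2@0 c3@3, authorship ..........
After op 2 (add_cursor(2)): buffer="nvsxnaakub" (len 10), cursors c1@0 c2@0 c4@2 c3@3, authorship ..........
After op 3 (insert('c')): buffer="ccnvcscxnaakub" (len 14), cursors c1@2 c2@2 c4@5 c3@7, authorship 12..4.3.......
After op 4 (insert('d')): buffer="ccddnvcdscdxnaakub" (len 18), cursors c1@4 c2@4 c4@8 c3@11, authorship 1212..44.33.......
After op 5 (move_left): buffer="ccddnvcdscdxnaakub" (len 18), cursors c1@3 c2@3 c4@7 c3@10, authorship 1212..44.33.......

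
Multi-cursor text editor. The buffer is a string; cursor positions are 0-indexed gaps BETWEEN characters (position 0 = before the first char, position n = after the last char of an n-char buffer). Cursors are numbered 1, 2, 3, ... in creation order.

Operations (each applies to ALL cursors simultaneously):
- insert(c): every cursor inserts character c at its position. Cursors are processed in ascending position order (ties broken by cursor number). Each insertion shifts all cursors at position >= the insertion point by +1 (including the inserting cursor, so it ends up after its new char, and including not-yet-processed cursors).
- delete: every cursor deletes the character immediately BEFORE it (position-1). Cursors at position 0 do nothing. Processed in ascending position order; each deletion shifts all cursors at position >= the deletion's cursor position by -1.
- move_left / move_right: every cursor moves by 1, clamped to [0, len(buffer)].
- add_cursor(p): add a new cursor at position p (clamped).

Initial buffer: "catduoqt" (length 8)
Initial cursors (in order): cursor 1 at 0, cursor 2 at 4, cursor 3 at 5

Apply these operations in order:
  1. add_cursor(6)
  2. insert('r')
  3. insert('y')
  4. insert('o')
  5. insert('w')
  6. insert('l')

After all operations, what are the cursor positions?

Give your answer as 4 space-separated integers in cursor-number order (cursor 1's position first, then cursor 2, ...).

Answer: 5 14 20 26

Derivation:
After op 1 (add_cursor(6)): buffer="catduoqt" (len 8), cursors c1@0 c2@4 c3@5 c4@6, authorship ........
After op 2 (insert('r')): buffer="rcatdrurorqt" (len 12), cursors c1@1 c2@6 c3@8 c4@10, authorship 1....2.3.4..
After op 3 (insert('y')): buffer="rycatdryuryoryqt" (len 16), cursors c1@2 c2@8 c3@11 c4@14, authorship 11....22.33.44..
After op 4 (insert('o')): buffer="ryocatdryouryooryoqt" (len 20), cursors c1@3 c2@10 c3@14 c4@18, authorship 111....222.333.444..
After op 5 (insert('w')): buffer="ryowcatdryowuryoworyowqt" (len 24), cursors c1@4 c2@12 c3@17 c4@22, authorship 1111....2222.3333.4444..
After op 6 (insert('l')): buffer="ryowlcatdryowluryowloryowlqt" (len 28), cursors c1@5 c2@14 c3@20 c4@26, authorship 11111....22222.33333.44444..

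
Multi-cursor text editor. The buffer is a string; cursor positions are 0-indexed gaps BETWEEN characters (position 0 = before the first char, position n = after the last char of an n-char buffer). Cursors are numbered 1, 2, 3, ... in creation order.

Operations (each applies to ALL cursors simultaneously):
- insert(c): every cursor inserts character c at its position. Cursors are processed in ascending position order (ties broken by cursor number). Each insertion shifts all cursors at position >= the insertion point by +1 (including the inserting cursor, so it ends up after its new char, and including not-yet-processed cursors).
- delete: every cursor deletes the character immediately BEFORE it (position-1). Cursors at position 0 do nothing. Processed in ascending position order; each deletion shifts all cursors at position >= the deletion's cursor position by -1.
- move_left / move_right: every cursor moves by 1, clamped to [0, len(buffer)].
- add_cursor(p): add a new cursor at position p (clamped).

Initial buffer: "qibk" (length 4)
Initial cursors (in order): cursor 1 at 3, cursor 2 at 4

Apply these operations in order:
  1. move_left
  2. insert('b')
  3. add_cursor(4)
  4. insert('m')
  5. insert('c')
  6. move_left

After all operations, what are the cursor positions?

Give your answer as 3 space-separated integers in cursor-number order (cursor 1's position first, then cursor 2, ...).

Answer: 4 10 7

Derivation:
After op 1 (move_left): buffer="qibk" (len 4), cursors c1@2 c2@3, authorship ....
After op 2 (insert('b')): buffer="qibbbk" (len 6), cursors c1@3 c2@5, authorship ..1.2.
After op 3 (add_cursor(4)): buffer="qibbbk" (len 6), cursors c1@3 c3@4 c2@5, authorship ..1.2.
After op 4 (insert('m')): buffer="qibmbmbmk" (len 9), cursors c1@4 c3@6 c2@8, authorship ..11.322.
After op 5 (insert('c')): buffer="qibmcbmcbmck" (len 12), cursors c1@5 c3@8 c2@11, authorship ..111.33222.
After op 6 (move_left): buffer="qibmcbmcbmck" (len 12), cursors c1@4 c3@7 c2@10, authorship ..111.33222.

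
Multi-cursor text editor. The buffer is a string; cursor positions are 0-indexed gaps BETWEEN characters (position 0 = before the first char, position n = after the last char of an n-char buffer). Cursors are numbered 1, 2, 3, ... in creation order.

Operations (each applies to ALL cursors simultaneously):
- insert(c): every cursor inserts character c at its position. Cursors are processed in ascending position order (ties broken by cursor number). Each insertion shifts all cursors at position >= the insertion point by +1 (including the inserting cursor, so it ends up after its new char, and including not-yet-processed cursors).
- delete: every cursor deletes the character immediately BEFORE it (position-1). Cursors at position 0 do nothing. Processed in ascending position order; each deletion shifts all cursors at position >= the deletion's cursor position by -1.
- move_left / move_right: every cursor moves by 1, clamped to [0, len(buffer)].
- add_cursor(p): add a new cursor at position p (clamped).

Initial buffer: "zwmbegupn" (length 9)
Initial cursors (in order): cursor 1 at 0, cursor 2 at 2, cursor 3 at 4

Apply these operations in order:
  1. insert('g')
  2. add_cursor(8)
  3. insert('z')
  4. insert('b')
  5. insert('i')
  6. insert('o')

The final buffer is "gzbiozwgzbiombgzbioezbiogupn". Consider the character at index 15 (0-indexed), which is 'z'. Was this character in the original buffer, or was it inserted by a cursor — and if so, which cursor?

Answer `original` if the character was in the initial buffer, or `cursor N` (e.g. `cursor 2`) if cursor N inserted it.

Answer: cursor 3

Derivation:
After op 1 (insert('g')): buffer="gzwgmbgegupn" (len 12), cursors c1@1 c2@4 c3@7, authorship 1..2..3.....
After op 2 (add_cursor(8)): buffer="gzwgmbgegupn" (len 12), cursors c1@1 c2@4 c3@7 c4@8, authorship 1..2..3.....
After op 3 (insert('z')): buffer="gzzwgzmbgzezgupn" (len 16), cursors c1@2 c2@6 c3@10 c4@12, authorship 11..22..33.4....
After op 4 (insert('b')): buffer="gzbzwgzbmbgzbezbgupn" (len 20), cursors c1@3 c2@8 c3@13 c4@16, authorship 111..222..333.44....
After op 5 (insert('i')): buffer="gzbizwgzbimbgzbiezbigupn" (len 24), cursors c1@4 c2@10 c3@16 c4@20, authorship 1111..2222..3333.444....
After op 6 (insert('o')): buffer="gzbiozwgzbiombgzbioezbiogupn" (len 28), cursors c1@5 c2@12 c3@19 c4@24, authorship 11111..22222..33333.4444....
Authorship (.=original, N=cursor N): 1 1 1 1 1 . . 2 2 2 2 2 . . 3 3 3 3 3 . 4 4 4 4 . . . .
Index 15: author = 3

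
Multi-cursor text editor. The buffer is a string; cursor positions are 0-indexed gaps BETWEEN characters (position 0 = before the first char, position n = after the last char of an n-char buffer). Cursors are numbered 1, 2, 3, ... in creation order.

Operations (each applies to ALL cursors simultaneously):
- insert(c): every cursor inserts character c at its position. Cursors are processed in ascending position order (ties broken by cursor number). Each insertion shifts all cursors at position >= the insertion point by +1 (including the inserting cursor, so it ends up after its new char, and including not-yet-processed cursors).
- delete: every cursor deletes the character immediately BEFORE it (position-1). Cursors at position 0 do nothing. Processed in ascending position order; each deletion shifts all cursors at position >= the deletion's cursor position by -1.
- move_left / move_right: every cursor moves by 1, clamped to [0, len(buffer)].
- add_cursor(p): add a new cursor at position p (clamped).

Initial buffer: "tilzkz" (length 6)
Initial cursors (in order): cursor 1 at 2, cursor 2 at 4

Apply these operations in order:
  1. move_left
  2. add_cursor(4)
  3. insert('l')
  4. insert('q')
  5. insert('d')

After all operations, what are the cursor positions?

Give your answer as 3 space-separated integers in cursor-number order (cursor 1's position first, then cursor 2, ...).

After op 1 (move_left): buffer="tilzkz" (len 6), cursors c1@1 c2@3, authorship ......
After op 2 (add_cursor(4)): buffer="tilzkz" (len 6), cursors c1@1 c2@3 c3@4, authorship ......
After op 3 (insert('l')): buffer="tlillzlkz" (len 9), cursors c1@2 c2@5 c3@7, authorship .1..2.3..
After op 4 (insert('q')): buffer="tlqillqzlqkz" (len 12), cursors c1@3 c2@7 c3@10, authorship .11..22.33..
After op 5 (insert('d')): buffer="tlqdillqdzlqdkz" (len 15), cursors c1@4 c2@9 c3@13, authorship .111..222.333..

Answer: 4 9 13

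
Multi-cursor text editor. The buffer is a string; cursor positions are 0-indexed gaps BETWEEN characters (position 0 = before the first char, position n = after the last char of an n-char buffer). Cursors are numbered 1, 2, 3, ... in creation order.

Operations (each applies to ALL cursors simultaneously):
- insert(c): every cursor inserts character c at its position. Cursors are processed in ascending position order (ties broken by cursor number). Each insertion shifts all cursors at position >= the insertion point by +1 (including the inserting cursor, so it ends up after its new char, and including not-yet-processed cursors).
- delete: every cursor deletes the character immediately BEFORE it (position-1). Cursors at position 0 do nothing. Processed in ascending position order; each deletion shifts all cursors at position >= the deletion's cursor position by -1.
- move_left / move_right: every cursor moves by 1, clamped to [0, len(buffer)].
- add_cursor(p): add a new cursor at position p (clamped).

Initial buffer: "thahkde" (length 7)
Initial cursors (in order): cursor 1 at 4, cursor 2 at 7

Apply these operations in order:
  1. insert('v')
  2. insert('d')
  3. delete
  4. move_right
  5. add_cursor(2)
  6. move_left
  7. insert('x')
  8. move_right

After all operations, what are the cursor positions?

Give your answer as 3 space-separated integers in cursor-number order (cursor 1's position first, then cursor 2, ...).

After op 1 (insert('v')): buffer="thahvkdev" (len 9), cursors c1@5 c2@9, authorship ....1...2
After op 2 (insert('d')): buffer="thahvdkdevd" (len 11), cursors c1@6 c2@11, authorship ....11...22
After op 3 (delete): buffer="thahvkdev" (len 9), cursors c1@5 c2@9, authorship ....1...2
After op 4 (move_right): buffer="thahvkdev" (len 9), cursors c1@6 c2@9, authorship ....1...2
After op 5 (add_cursor(2)): buffer="thahvkdev" (len 9), cursors c3@2 c1@6 c2@9, authorship ....1...2
After op 6 (move_left): buffer="thahvkdev" (len 9), cursors c3@1 c1@5 c2@8, authorship ....1...2
After op 7 (insert('x')): buffer="txhahvxkdexv" (len 12), cursors c3@2 c1@7 c2@11, authorship .3...11...22
After op 8 (move_right): buffer="txhahvxkdexv" (len 12), cursors c3@3 c1@8 c2@12, authorship .3...11...22

Answer: 8 12 3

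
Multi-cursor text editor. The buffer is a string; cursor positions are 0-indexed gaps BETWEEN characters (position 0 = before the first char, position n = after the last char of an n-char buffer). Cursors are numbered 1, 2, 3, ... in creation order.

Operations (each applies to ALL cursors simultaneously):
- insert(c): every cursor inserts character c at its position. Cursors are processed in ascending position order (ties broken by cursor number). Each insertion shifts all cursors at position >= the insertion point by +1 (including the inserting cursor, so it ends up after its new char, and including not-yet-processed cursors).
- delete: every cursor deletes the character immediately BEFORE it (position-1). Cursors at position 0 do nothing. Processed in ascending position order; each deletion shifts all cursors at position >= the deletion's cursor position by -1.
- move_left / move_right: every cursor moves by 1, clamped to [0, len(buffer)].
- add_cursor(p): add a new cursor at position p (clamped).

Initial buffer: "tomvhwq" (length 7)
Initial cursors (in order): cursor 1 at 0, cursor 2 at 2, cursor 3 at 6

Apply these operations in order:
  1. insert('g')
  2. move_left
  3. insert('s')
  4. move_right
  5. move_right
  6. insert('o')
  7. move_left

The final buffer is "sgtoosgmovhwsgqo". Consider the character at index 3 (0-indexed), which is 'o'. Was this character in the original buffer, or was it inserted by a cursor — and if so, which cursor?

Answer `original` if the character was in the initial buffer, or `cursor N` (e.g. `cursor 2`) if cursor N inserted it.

After op 1 (insert('g')): buffer="gtogmvhwgq" (len 10), cursors c1@1 c2@4 c3@9, authorship 1..2....3.
After op 2 (move_left): buffer="gtogmvhwgq" (len 10), cursors c1@0 c2@3 c3@8, authorship 1..2....3.
After op 3 (insert('s')): buffer="sgtosgmvhwsgq" (len 13), cursors c1@1 c2@5 c3@11, authorship 11..22....33.
After op 4 (move_right): buffer="sgtosgmvhwsgq" (len 13), cursors c1@2 c2@6 c3@12, authorship 11..22....33.
After op 5 (move_right): buffer="sgtosgmvhwsgq" (len 13), cursors c1@3 c2@7 c3@13, authorship 11..22....33.
After op 6 (insert('o')): buffer="sgtoosgmovhwsgqo" (len 16), cursors c1@4 c2@9 c3@16, authorship 11.1.22.2...33.3
After op 7 (move_left): buffer="sgtoosgmovhwsgqo" (len 16), cursors c1@3 c2@8 c3@15, authorship 11.1.22.2...33.3
Authorship (.=original, N=cursor N): 1 1 . 1 . 2 2 . 2 . . . 3 3 . 3
Index 3: author = 1

Answer: cursor 1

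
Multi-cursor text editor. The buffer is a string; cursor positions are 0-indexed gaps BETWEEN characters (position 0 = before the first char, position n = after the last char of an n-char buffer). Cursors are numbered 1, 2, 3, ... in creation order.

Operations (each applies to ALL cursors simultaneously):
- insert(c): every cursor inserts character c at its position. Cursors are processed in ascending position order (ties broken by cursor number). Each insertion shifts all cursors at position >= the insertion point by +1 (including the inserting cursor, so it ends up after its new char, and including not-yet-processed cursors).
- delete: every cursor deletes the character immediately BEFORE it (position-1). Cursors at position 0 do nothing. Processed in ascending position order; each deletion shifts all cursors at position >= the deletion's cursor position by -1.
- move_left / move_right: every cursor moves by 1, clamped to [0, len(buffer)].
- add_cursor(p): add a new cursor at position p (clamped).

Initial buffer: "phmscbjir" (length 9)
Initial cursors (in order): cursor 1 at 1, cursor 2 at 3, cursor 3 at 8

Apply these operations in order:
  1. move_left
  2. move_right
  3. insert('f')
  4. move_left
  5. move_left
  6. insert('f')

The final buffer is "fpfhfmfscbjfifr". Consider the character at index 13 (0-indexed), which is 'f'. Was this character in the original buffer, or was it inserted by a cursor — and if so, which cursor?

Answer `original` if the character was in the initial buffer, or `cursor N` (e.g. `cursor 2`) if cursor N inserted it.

Answer: cursor 3

Derivation:
After op 1 (move_left): buffer="phmscbjir" (len 9), cursors c1@0 c2@2 c3@7, authorship .........
After op 2 (move_right): buffer="phmscbjir" (len 9), cursors c1@1 c2@3 c3@8, authorship .........
After op 3 (insert('f')): buffer="pfhmfscbjifr" (len 12), cursors c1@2 c2@5 c3@11, authorship .1..2.....3.
After op 4 (move_left): buffer="pfhmfscbjifr" (len 12), cursors c1@1 c2@4 c3@10, authorship .1..2.....3.
After op 5 (move_left): buffer="pfhmfscbjifr" (len 12), cursors c1@0 c2@3 c3@9, authorship .1..2.....3.
After op 6 (insert('f')): buffer="fpfhfmfscbjfifr" (len 15), cursors c1@1 c2@5 c3@12, authorship 1.1.2.2....3.3.
Authorship (.=original, N=cursor N): 1 . 1 . 2 . 2 . . . . 3 . 3 .
Index 13: author = 3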